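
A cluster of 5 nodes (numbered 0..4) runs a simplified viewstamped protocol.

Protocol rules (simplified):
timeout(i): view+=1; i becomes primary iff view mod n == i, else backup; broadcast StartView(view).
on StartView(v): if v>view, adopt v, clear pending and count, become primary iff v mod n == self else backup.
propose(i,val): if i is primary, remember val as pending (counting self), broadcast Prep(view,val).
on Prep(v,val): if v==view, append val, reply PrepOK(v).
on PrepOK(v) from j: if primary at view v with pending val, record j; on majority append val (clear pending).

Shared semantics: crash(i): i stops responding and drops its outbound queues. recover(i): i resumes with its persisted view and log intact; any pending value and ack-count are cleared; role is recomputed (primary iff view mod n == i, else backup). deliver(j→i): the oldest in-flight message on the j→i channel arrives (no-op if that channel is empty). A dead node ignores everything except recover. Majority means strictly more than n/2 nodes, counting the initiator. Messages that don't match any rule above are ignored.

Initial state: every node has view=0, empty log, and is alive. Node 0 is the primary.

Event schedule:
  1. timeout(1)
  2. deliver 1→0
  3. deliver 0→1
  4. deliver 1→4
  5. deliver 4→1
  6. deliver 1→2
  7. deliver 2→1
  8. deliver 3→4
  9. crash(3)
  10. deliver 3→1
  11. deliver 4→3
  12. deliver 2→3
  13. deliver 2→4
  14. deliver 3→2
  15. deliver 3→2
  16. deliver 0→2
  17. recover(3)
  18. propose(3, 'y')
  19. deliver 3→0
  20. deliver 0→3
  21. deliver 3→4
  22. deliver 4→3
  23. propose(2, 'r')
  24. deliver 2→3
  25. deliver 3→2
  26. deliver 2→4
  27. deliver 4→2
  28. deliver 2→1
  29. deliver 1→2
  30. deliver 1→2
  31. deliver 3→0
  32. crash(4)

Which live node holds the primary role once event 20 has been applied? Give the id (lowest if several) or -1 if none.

1

step 1 timeout(1): 1={prim,v=1,log=-}
step 2 deliver 1→0: 0={back,v=1,log=-}
step 3 deliver 0→1: —
step 4 deliver 1→4: 4={back,v=1,log=-}
step 5 deliver 4→1: —
step 6 deliver 1→2: 2={back,v=1,log=-}
step 7 deliver 2→1: —
step 8 deliver 3→4: —
step 9 crash(3): 3={✗back,v=0,log=-}
step 10 deliver 3→1: —
step 11 deliver 4→3: —
step 12 deliver 2→3: —
step 13 deliver 2→4: —
step 14 deliver 3→2: —
step 15 deliver 3→2: —
step 16 deliver 0→2: —
step 17 recover(3): 3={back,v=0,log=-}
step 18 propose(3,'y'): —
step 19 deliver 3→0: —
step 20 deliver 0→3: —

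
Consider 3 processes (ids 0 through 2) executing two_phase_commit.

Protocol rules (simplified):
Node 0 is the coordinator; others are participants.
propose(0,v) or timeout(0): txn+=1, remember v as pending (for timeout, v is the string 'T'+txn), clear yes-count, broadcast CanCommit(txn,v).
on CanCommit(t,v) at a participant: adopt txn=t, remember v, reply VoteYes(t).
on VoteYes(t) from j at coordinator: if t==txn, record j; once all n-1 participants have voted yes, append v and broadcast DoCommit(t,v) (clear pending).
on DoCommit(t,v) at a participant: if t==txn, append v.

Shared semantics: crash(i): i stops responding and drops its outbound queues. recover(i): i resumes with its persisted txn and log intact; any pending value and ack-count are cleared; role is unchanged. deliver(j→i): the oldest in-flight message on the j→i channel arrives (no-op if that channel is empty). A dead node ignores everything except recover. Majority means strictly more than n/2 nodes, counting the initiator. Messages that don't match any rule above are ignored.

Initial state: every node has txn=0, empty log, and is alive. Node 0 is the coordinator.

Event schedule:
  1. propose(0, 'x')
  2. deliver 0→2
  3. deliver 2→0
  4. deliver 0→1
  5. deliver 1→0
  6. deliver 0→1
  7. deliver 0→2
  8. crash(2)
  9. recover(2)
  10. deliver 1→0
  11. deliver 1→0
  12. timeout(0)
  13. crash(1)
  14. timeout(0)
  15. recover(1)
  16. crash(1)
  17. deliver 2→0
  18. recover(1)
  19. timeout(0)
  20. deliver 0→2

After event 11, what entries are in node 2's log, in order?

x

1. propose(0,'x'):  <0:coor t1 ->
2. deliver 0→2:  <2:part t1 ->
3. deliver 2→0:  nop
4. deliver 0→1:  <1:part t1 ->
5. deliver 1→0:  <0:coor t1 x>
6. deliver 0→1:  <1:part t1 x>
7. deliver 0→2:  <2:part t1 x>
8. crash(2):  <2:✗part t1 x>
9. recover(2):  <2:part t1 x>
10. deliver 1→0:  nop
11. deliver 1→0:  nop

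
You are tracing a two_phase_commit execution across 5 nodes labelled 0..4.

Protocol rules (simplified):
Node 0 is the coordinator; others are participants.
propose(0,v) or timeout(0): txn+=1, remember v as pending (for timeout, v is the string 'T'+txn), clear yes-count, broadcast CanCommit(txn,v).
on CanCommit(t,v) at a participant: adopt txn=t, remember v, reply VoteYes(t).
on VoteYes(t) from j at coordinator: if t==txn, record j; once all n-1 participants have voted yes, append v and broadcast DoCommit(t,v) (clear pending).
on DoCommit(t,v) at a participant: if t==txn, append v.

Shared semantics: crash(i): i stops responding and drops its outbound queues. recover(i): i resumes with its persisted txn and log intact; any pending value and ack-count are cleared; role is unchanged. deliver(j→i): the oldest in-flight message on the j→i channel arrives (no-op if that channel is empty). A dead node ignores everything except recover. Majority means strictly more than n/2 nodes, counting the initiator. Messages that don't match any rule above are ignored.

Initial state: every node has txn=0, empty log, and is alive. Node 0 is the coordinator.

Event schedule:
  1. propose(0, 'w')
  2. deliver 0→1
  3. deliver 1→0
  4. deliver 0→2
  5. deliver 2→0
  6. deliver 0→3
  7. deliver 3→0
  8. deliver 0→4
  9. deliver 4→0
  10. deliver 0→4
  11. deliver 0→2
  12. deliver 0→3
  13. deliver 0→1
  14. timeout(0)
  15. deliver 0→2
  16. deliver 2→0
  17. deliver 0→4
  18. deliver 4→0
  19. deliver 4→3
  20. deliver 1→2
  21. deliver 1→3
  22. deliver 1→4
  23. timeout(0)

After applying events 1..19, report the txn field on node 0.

2

after 1 — propose(0,'w'): n0:coor/t1/[-]
after 2 — deliver 0→1: n1:part/t1/[-]
after 3 — deliver 1→0: ·
after 4 — deliver 0→2: n2:part/t1/[-]
after 5 — deliver 2→0: ·
after 6 — deliver 0→3: n3:part/t1/[-]
after 7 — deliver 3→0: ·
after 8 — deliver 0→4: n4:part/t1/[-]
after 9 — deliver 4→0: n0:coor/t1/[w]
after 10 — deliver 0→4: n4:part/t1/[w]
after 11 — deliver 0→2: n2:part/t1/[w]
after 12 — deliver 0→3: n3:part/t1/[w]
after 13 — deliver 0→1: n1:part/t1/[w]
after 14 — timeout(0): n0:coor/t2/[w]
after 15 — deliver 0→2: n2:part/t2/[w]
after 16 — deliver 2→0: ·
after 17 — deliver 0→4: n4:part/t2/[w]
after 18 — deliver 4→0: ·
after 19 — deliver 4→3: ·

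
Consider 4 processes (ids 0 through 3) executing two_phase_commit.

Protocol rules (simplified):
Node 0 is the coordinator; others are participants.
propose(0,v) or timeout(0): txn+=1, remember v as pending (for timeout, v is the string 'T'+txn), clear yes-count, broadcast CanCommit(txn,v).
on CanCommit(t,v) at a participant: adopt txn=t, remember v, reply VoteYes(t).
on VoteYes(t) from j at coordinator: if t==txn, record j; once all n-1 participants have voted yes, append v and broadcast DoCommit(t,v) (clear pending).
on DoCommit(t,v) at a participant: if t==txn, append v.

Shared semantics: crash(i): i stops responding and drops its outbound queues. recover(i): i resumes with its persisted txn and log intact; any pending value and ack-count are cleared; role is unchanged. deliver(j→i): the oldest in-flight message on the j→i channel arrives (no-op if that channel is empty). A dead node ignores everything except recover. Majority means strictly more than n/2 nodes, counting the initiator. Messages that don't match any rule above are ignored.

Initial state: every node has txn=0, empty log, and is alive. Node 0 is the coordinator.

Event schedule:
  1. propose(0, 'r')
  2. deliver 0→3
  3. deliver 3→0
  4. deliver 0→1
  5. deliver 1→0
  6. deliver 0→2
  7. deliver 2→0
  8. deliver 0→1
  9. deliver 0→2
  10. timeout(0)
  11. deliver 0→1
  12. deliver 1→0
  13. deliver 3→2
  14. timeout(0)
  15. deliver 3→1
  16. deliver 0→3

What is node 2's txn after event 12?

1

e1 propose(0,'r'): 0[coor,t=1,-]
e2 deliver 0→3: 3[part,t=1,-]
e3 deliver 3→0: ·
e4 deliver 0→1: 1[part,t=1,-]
e5 deliver 1→0: ·
e6 deliver 0→2: 2[part,t=1,-]
e7 deliver 2→0: 0[coor,t=1,r]
e8 deliver 0→1: 1[part,t=1,r]
e9 deliver 0→2: 2[part,t=1,r]
e10 timeout(0): 0[coor,t=2,r]
e11 deliver 0→1: 1[part,t=2,r]
e12 deliver 1→0: ·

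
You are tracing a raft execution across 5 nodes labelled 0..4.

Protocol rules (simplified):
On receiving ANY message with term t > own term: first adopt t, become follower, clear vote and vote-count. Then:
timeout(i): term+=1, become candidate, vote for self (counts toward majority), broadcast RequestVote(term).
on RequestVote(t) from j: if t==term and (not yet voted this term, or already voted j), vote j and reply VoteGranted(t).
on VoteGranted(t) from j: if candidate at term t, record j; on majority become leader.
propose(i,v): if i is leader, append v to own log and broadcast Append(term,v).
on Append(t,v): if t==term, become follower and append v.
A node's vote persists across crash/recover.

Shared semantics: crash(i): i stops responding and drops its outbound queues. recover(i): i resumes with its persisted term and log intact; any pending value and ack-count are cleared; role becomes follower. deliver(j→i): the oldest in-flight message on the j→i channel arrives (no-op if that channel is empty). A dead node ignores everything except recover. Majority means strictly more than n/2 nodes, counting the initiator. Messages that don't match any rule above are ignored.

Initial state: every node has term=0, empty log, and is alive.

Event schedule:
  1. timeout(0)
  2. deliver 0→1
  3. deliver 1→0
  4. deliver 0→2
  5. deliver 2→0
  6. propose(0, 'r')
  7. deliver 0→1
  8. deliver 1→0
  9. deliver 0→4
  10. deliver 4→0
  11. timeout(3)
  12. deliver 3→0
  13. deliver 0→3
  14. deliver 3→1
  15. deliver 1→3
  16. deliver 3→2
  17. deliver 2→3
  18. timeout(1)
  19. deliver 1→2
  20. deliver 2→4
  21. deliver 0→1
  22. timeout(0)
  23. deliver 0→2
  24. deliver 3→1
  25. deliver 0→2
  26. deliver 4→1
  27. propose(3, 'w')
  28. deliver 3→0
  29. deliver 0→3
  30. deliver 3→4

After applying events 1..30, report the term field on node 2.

[1] timeout(0) → N0(cand t1 [-])
[2] deliver 0→1 → N1(foll t1 [-])
[3] deliver 1→0 → ∅
[4] deliver 0→2 → N2(foll t1 [-])
[5] deliver 2→0 → N0(lead t1 [-])
[6] propose(0,'r') → N0(lead t1 [r])
[7] deliver 0→1 → N1(foll t1 [r])
[8] deliver 1→0 → ∅
[9] deliver 0→4 → N4(foll t1 [-])
[10] deliver 4→0 → ∅
[11] timeout(3) → N3(cand t1 [-])
[12] deliver 3→0 → ∅
[13] deliver 0→3 → ∅
[14] deliver 3→1 → ∅
[15] deliver 1→3 → ∅
[16] deliver 3→2 → ∅
[17] deliver 2→3 → ∅
[18] timeout(1) → N1(cand t2 [r])
[19] deliver 1→2 → N2(foll t2 [-])
[20] deliver 2→4 → ∅
[21] deliver 0→1 → ∅
[22] timeout(0) → N0(cand t2 [r])
[23] deliver 0→2 → ∅
[24] deliver 3→1 → ∅
[25] deliver 0→2 → ∅
[26] deliver 4→1 → ∅
[27] propose(3,'w') → ∅
[28] deliver 3→0 → ∅
[29] deliver 0→3 → N3(foll t1 [r])
[30] deliver 3→4 → ∅

2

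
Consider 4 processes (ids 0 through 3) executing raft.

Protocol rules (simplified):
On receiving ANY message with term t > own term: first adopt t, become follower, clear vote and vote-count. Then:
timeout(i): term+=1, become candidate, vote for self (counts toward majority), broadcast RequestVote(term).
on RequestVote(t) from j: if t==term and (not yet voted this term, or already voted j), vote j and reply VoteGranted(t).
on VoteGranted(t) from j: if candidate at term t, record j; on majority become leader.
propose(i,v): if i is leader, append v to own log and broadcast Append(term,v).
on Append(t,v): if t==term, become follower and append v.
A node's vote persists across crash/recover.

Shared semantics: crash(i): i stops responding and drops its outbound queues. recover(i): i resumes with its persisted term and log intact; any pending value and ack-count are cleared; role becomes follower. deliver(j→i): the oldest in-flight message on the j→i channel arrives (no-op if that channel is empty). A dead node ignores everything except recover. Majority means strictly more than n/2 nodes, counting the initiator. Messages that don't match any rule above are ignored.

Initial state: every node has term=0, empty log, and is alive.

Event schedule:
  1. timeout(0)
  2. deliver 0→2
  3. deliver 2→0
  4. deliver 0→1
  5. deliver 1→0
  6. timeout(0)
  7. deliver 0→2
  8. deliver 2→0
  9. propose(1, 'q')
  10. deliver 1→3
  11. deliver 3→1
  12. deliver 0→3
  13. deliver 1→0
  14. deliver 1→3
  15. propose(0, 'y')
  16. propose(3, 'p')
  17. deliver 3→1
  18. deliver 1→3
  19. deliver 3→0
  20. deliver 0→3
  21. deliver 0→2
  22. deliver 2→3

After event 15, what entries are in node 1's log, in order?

empty

e1 timeout(0): 0[cand,t=1,-]
e2 deliver 0→2: 2[foll,t=1,-]
e3 deliver 2→0: ·
e4 deliver 0→1: 1[foll,t=1,-]
e5 deliver 1→0: 0[lead,t=1,-]
e6 timeout(0): 0[cand,t=2,-]
e7 deliver 0→2: 2[foll,t=2,-]
e8 deliver 2→0: ·
e9 propose(1,'q'): ·
e10 deliver 1→3: ·
e11 deliver 3→1: ·
e12 deliver 0→3: 3[foll,t=1,-]
e13 deliver 1→0: ·
e14 deliver 1→3: ·
e15 propose(0,'y'): ·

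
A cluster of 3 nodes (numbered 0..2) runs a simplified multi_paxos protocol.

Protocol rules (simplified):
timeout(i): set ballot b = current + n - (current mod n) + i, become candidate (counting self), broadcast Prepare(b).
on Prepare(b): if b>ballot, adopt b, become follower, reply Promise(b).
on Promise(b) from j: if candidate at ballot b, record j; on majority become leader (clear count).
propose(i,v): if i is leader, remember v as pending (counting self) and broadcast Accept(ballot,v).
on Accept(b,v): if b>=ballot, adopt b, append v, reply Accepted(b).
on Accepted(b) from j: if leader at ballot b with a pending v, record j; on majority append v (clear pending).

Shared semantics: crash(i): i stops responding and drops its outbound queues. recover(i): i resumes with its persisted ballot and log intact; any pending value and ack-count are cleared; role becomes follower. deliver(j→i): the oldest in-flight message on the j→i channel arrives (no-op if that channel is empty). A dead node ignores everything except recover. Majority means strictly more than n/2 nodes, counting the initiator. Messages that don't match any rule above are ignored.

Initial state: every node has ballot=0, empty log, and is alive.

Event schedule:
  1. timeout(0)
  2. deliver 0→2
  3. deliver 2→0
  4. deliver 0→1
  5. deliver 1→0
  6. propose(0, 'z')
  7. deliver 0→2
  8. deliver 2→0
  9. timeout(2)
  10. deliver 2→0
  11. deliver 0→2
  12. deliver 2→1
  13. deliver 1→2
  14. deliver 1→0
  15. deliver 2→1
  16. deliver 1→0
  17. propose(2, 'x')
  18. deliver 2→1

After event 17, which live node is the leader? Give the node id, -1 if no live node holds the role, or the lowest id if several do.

after 1 — timeout(0): n0:cand/b3/[-]
after 2 — deliver 0→2: n2:foll/b3/[-]
after 3 — deliver 2→0: n0:lead/b3/[-]
after 4 — deliver 0→1: n1:foll/b3/[-]
after 5 — deliver 1→0: ·
after 6 — propose(0,'z'): ·
after 7 — deliver 0→2: n2:foll/b3/[z]
after 8 — deliver 2→0: n0:lead/b3/[z]
after 9 — timeout(2): n2:cand/b8/[z]
after 10 — deliver 2→0: n0:foll/b8/[z]
after 11 — deliver 0→2: n2:lead/b8/[z]
after 12 — deliver 2→1: n1:foll/b8/[-]
after 13 — deliver 1→2: ·
after 14 — deliver 1→0: ·
after 15 — deliver 2→1: ·
after 16 — deliver 1→0: ·
after 17 — propose(2,'x'): ·

2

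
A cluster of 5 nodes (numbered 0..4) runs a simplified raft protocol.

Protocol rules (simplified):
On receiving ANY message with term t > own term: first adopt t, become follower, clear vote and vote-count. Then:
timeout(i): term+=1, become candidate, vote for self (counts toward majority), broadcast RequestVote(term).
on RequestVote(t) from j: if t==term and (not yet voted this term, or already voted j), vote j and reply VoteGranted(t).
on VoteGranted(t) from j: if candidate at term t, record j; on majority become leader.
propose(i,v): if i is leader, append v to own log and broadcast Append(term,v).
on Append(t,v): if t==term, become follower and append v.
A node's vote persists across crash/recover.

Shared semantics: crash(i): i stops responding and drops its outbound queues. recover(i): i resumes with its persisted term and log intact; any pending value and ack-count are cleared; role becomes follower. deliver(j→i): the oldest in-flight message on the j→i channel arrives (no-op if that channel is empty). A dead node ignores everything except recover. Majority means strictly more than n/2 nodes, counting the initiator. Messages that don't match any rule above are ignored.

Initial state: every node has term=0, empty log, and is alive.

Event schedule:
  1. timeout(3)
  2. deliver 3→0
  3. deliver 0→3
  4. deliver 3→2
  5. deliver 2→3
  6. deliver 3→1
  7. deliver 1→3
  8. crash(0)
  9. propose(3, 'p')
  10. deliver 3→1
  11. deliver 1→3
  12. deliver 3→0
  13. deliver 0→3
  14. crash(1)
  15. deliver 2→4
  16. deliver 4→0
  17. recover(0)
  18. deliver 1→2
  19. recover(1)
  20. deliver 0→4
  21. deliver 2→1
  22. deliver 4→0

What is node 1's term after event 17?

1

1. timeout(3):  <3:cand t1 ->
2. deliver 3→0:  <0:foll t1 ->
3. deliver 0→3:  nop
4. deliver 3→2:  <2:foll t1 ->
5. deliver 2→3:  <3:lead t1 ->
6. deliver 3→1:  <1:foll t1 ->
7. deliver 1→3:  nop
8. crash(0):  <0:✗foll t1 ->
9. propose(3,'p'):  <3:lead t1 p>
10. deliver 3→1:  <1:foll t1 p>
11. deliver 1→3:  nop
12. deliver 3→0:  nop
13. deliver 0→3:  nop
14. crash(1):  <1:✗foll t1 p>
15. deliver 2→4:  nop
16. deliver 4→0:  nop
17. recover(0):  <0:foll t1 ->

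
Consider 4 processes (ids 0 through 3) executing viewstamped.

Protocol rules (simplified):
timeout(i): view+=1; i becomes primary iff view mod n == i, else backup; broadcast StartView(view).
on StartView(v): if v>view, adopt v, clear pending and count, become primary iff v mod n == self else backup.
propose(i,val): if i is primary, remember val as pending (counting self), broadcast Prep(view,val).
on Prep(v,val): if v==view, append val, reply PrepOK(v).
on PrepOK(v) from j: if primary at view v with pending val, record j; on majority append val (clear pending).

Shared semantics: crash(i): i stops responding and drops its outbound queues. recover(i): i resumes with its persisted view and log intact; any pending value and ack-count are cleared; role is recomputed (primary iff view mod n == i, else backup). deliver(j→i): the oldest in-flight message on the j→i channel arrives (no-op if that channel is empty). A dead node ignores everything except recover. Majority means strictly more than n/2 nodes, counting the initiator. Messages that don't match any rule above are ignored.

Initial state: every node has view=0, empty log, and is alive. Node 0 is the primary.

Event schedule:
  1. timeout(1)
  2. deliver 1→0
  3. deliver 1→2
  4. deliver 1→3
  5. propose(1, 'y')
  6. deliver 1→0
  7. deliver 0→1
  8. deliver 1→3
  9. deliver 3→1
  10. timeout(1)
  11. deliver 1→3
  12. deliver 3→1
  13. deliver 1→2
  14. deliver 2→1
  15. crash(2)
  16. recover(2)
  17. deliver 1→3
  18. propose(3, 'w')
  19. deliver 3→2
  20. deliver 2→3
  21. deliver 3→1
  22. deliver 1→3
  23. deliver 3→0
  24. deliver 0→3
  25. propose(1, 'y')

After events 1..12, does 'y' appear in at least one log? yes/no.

e1 timeout(1): 1[prim,v=1,-]
e2 deliver 1→0: 0[back,v=1,-]
e3 deliver 1→2: 2[back,v=1,-]
e4 deliver 1→3: 3[back,v=1,-]
e5 propose(1,'y'): ·
e6 deliver 1→0: 0[back,v=1,y]
e7 deliver 0→1: ·
e8 deliver 1→3: 3[back,v=1,y]
e9 deliver 3→1: 1[prim,v=1,y]
e10 timeout(1): 1[back,v=2,y]
e11 deliver 1→3: 3[back,v=2,y]
e12 deliver 3→1: ·

yes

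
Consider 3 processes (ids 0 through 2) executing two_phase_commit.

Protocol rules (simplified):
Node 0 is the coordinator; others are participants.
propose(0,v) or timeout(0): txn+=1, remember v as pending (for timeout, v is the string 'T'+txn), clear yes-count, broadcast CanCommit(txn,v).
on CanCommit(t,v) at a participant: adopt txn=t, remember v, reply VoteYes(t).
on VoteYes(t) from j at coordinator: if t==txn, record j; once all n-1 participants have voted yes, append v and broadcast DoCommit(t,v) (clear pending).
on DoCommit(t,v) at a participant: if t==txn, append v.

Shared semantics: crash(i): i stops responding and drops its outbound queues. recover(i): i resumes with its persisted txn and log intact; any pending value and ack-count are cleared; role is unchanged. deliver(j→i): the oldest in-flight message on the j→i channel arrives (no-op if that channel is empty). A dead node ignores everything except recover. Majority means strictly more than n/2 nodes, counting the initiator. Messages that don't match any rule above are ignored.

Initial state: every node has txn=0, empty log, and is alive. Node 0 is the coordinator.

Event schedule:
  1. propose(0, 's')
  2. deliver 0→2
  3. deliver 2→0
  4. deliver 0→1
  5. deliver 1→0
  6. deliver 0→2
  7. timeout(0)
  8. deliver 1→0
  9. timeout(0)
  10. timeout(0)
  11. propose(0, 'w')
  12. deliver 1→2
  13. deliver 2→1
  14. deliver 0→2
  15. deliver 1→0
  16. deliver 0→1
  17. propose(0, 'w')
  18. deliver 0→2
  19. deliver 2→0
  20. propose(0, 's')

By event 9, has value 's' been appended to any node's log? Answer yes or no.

yes

[1] propose(0,'s') → N0(coor t1 [-])
[2] deliver 0→2 → N2(part t1 [-])
[3] deliver 2→0 → ∅
[4] deliver 0→1 → N1(part t1 [-])
[5] deliver 1→0 → N0(coor t1 [s])
[6] deliver 0→2 → N2(part t1 [s])
[7] timeout(0) → N0(coor t2 [s])
[8] deliver 1→0 → ∅
[9] timeout(0) → N0(coor t3 [s])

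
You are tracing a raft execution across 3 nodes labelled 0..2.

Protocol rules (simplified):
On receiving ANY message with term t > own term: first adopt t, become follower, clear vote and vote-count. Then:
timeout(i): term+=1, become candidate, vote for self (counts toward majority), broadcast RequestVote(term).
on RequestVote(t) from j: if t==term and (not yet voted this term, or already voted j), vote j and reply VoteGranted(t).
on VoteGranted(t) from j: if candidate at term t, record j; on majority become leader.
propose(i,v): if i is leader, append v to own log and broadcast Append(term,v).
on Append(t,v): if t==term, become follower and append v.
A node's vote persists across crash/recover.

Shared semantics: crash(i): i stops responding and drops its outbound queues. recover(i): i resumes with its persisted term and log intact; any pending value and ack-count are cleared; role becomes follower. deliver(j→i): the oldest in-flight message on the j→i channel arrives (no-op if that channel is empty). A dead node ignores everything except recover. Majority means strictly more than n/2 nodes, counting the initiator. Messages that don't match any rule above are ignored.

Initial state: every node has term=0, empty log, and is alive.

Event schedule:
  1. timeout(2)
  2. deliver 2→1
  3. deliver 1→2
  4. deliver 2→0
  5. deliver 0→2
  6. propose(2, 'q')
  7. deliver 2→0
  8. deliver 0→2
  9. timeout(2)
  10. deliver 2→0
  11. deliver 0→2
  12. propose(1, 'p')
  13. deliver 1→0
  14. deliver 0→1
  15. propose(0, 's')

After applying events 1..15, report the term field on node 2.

1. timeout(2):  <2:cand t1 ->
2. deliver 2→1:  <1:foll t1 ->
3. deliver 1→2:  <2:lead t1 ->
4. deliver 2→0:  <0:foll t1 ->
5. deliver 0→2:  nop
6. propose(2,'q'):  <2:lead t1 q>
7. deliver 2→0:  <0:foll t1 q>
8. deliver 0→2:  nop
9. timeout(2):  <2:cand t2 q>
10. deliver 2→0:  <0:foll t2 q>
11. deliver 0→2:  <2:lead t2 q>
12. propose(1,'p'):  nop
13. deliver 1→0:  nop
14. deliver 0→1:  nop
15. propose(0,'s'):  nop

2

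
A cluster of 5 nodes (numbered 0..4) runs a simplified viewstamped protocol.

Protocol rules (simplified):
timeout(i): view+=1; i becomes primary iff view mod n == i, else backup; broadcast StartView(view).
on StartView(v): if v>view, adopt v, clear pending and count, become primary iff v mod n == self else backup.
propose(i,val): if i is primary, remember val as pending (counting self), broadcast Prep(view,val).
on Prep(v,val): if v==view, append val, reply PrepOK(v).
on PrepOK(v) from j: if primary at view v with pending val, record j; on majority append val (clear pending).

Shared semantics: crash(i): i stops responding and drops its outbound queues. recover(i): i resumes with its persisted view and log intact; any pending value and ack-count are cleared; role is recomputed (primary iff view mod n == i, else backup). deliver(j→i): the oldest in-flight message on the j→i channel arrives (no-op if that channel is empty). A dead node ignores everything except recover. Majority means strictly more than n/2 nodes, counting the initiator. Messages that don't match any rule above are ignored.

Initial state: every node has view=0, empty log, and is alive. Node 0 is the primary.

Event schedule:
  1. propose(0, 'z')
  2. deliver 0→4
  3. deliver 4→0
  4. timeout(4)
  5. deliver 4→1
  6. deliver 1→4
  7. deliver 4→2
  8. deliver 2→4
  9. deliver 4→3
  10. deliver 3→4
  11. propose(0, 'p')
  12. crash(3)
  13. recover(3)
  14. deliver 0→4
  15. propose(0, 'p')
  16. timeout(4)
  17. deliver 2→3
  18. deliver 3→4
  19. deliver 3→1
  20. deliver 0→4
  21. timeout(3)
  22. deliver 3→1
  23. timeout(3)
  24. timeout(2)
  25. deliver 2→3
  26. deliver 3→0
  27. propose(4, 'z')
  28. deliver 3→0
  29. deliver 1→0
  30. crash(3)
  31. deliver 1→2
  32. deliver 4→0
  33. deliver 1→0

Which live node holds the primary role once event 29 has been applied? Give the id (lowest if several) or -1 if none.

e1 propose(0,'z'): ·
e2 deliver 0→4: 4[back,v=0,z]
e3 deliver 4→0: ·
e4 timeout(4): 4[back,v=1,z]
e5 deliver 4→1: 1[prim,v=1,-]
e6 deliver 1→4: ·
e7 deliver 4→2: 2[back,v=1,-]
e8 deliver 2→4: ·
e9 deliver 4→3: 3[back,v=1,-]
e10 deliver 3→4: ·
e11 propose(0,'p'): ·
e12 crash(3): 3[✗back,v=1,-]
e13 recover(3): 3[back,v=1,-]
e14 deliver 0→4: ·
e15 propose(0,'p'): ·
e16 timeout(4): 4[back,v=2,z]
e17 deliver 2→3: ·
e18 deliver 3→4: ·
e19 deliver 3→1: ·
e20 deliver 0→4: ·
e21 timeout(3): 3[back,v=2,-]
e22 deliver 3→1: 1[back,v=2,-]
e23 timeout(3): 3[prim,v=3,-]
e24 timeout(2): 2[prim,v=2,-]
e25 deliver 2→3: ·
e26 deliver 3→0: 0[back,v=2,-]
e27 propose(4,'z'): ·
e28 deliver 3→0: 0[back,v=3,-]
e29 deliver 1→0: ·

2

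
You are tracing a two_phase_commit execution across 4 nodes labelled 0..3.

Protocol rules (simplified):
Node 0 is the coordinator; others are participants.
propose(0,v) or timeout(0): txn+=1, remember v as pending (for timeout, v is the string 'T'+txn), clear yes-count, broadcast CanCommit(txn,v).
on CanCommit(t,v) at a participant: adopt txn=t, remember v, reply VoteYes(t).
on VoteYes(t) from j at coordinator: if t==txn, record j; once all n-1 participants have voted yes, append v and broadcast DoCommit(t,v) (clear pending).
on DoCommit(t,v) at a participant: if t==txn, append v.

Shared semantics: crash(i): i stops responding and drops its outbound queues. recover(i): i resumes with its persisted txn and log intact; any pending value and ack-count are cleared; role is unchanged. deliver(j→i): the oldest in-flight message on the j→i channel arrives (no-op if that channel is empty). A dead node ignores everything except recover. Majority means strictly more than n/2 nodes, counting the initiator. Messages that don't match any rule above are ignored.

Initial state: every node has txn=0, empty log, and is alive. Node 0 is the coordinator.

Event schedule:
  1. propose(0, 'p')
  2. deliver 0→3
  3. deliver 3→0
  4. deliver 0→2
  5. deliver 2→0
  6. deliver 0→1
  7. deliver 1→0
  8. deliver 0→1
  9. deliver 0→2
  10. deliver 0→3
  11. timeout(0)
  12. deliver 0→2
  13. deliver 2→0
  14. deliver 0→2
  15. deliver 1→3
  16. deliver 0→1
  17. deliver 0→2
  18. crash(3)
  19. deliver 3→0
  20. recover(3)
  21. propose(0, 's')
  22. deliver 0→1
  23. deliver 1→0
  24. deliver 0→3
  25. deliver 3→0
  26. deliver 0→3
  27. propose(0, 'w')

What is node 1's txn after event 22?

3

e1 propose(0,'p'): 0[coor,t=1,-]
e2 deliver 0→3: 3[part,t=1,-]
e3 deliver 3→0: ·
e4 deliver 0→2: 2[part,t=1,-]
e5 deliver 2→0: ·
e6 deliver 0→1: 1[part,t=1,-]
e7 deliver 1→0: 0[coor,t=1,p]
e8 deliver 0→1: 1[part,t=1,p]
e9 deliver 0→2: 2[part,t=1,p]
e10 deliver 0→3: 3[part,t=1,p]
e11 timeout(0): 0[coor,t=2,p]
e12 deliver 0→2: 2[part,t=2,p]
e13 deliver 2→0: ·
e14 deliver 0→2: ·
e15 deliver 1→3: ·
e16 deliver 0→1: 1[part,t=2,p]
e17 deliver 0→2: ·
e18 crash(3): 3[✗part,t=1,p]
e19 deliver 3→0: ·
e20 recover(3): 3[part,t=1,p]
e21 propose(0,'s'): 0[coor,t=3,p]
e22 deliver 0→1: 1[part,t=3,p]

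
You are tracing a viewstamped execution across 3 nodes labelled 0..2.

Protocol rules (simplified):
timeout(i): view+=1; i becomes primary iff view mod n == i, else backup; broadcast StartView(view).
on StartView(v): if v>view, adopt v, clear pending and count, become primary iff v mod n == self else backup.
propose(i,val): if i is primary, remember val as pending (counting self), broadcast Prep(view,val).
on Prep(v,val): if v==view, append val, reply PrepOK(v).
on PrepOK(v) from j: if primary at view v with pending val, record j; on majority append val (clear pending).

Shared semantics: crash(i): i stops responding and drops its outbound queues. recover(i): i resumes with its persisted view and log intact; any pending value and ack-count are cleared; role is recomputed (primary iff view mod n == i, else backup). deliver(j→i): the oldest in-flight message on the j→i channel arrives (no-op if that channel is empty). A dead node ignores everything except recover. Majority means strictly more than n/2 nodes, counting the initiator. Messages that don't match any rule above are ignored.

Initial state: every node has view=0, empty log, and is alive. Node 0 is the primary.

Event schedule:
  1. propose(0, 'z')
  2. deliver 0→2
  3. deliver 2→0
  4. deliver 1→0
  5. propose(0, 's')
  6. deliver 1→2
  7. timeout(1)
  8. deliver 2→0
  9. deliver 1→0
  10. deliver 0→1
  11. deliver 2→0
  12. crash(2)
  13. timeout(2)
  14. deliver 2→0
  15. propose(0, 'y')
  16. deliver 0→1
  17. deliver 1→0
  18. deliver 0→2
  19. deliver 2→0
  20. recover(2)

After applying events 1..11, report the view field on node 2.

0

step 1 propose(0,'z'): —
step 2 deliver 0→2: 2={back,v=0,log=z}
step 3 deliver 2→0: 0={prim,v=0,log=z}
step 4 deliver 1→0: —
step 5 propose(0,'s'): —
step 6 deliver 1→2: —
step 7 timeout(1): 1={prim,v=1,log=-}
step 8 deliver 2→0: —
step 9 deliver 1→0: 0={back,v=1,log=z}
step 10 deliver 0→1: —
step 11 deliver 2→0: —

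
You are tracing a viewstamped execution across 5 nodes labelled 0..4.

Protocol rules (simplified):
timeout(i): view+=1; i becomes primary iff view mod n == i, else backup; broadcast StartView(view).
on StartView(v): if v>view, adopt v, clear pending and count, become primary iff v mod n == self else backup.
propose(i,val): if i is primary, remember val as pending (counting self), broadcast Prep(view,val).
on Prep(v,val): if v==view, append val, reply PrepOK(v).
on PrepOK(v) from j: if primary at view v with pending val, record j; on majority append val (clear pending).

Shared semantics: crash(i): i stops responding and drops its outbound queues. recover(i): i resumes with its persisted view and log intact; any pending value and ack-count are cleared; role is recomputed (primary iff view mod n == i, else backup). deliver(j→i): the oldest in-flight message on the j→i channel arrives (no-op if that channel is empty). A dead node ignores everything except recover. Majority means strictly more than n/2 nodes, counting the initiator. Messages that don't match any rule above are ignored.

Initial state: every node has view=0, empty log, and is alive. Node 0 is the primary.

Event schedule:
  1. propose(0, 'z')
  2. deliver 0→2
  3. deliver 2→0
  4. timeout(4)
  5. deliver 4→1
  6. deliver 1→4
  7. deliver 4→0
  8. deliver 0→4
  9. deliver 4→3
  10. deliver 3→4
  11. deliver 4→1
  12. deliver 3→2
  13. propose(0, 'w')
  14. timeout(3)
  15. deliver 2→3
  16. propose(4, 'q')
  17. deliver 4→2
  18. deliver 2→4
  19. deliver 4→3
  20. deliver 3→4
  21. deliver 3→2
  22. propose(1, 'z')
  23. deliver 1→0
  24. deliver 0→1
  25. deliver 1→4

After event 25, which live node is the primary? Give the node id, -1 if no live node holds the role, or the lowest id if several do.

1

step 1 propose(0,'z'): —
step 2 deliver 0→2: 2={back,v=0,log=z}
step 3 deliver 2→0: —
step 4 timeout(4): 4={back,v=1,log=-}
step 5 deliver 4→1: 1={prim,v=1,log=-}
step 6 deliver 1→4: —
step 7 deliver 4→0: 0={back,v=1,log=-}
step 8 deliver 0→4: —
step 9 deliver 4→3: 3={back,v=1,log=-}
step 10 deliver 3→4: —
step 11 deliver 4→1: —
step 12 deliver 3→2: —
step 13 propose(0,'w'): —
step 14 timeout(3): 3={back,v=2,log=-}
step 15 deliver 2→3: —
step 16 propose(4,'q'): —
step 17 deliver 4→2: 2={back,v=1,log=z}
step 18 deliver 2→4: —
step 19 deliver 4→3: —
step 20 deliver 3→4: 4={back,v=2,log=-}
step 21 deliver 3→2: 2={prim,v=2,log=z}
step 22 propose(1,'z'): —
step 23 deliver 1→0: 0={back,v=1,log=z}
step 24 deliver 0→1: —
step 25 deliver 1→4: —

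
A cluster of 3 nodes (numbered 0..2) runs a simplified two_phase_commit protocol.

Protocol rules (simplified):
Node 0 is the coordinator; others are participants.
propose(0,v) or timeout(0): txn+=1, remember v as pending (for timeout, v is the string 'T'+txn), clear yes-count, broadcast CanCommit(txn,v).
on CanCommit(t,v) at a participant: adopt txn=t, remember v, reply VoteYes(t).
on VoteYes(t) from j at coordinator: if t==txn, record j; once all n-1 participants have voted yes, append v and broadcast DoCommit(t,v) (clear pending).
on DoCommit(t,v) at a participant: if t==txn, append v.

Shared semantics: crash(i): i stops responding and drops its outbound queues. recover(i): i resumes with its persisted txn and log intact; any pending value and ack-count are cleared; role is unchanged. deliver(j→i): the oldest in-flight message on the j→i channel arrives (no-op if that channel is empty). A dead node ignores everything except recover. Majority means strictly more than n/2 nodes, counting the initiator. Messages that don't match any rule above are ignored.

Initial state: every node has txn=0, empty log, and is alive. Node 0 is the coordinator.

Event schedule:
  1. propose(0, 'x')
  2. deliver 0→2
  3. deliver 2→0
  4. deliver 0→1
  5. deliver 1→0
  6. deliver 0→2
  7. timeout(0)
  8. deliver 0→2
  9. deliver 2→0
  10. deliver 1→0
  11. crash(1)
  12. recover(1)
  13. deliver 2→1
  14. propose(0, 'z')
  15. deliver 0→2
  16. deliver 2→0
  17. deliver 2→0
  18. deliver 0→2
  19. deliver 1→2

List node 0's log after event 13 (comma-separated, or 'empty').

1. propose(0,'x'):  <0:coor t1 ->
2. deliver 0→2:  <2:part t1 ->
3. deliver 2→0:  nop
4. deliver 0→1:  <1:part t1 ->
5. deliver 1→0:  <0:coor t1 x>
6. deliver 0→2:  <2:part t1 x>
7. timeout(0):  <0:coor t2 x>
8. deliver 0→2:  <2:part t2 x>
9. deliver 2→0:  nop
10. deliver 1→0:  nop
11. crash(1):  <1:✗part t1 ->
12. recover(1):  <1:part t1 ->
13. deliver 2→1:  nop

x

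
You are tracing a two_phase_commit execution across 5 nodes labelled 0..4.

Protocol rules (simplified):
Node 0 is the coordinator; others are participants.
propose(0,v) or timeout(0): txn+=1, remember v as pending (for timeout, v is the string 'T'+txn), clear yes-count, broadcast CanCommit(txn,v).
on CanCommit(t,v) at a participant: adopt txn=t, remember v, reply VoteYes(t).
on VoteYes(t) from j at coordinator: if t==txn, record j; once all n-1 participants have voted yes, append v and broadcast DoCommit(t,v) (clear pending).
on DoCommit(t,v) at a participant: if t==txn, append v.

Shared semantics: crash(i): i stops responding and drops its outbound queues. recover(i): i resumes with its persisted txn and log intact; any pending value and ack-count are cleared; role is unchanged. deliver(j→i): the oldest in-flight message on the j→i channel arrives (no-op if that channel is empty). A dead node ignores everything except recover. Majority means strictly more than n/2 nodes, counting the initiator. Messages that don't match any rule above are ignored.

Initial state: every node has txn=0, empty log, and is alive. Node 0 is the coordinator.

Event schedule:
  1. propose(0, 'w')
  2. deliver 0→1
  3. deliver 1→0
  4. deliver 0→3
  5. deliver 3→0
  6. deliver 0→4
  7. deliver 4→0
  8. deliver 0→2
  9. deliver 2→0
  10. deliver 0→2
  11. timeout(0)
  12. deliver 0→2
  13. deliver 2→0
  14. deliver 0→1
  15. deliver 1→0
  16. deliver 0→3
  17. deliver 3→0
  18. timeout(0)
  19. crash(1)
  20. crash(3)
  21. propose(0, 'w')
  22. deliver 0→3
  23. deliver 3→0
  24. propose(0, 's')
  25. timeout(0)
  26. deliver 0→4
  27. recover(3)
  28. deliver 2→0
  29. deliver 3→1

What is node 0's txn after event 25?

after 1 — propose(0,'w'): n0:coor/t1/[-]
after 2 — deliver 0→1: n1:part/t1/[-]
after 3 — deliver 1→0: ·
after 4 — deliver 0→3: n3:part/t1/[-]
after 5 — deliver 3→0: ·
after 6 — deliver 0→4: n4:part/t1/[-]
after 7 — deliver 4→0: ·
after 8 — deliver 0→2: n2:part/t1/[-]
after 9 — deliver 2→0: n0:coor/t1/[w]
after 10 — deliver 0→2: n2:part/t1/[w]
after 11 — timeout(0): n0:coor/t2/[w]
after 12 — deliver 0→2: n2:part/t2/[w]
after 13 — deliver 2→0: ·
after 14 — deliver 0→1: n1:part/t1/[w]
after 15 — deliver 1→0: ·
after 16 — deliver 0→3: n3:part/t1/[w]
after 17 — deliver 3→0: ·
after 18 — timeout(0): n0:coor/t3/[w]
after 19 — crash(1): n1:✗part/t1/[w]
after 20 — crash(3): n3:✗part/t1/[w]
after 21 — propose(0,'w'): n0:coor/t4/[w]
after 22 — deliver 0→3: ·
after 23 — deliver 3→0: ·
after 24 — propose(0,'s'): n0:coor/t5/[w]
after 25 — timeout(0): n0:coor/t6/[w]

6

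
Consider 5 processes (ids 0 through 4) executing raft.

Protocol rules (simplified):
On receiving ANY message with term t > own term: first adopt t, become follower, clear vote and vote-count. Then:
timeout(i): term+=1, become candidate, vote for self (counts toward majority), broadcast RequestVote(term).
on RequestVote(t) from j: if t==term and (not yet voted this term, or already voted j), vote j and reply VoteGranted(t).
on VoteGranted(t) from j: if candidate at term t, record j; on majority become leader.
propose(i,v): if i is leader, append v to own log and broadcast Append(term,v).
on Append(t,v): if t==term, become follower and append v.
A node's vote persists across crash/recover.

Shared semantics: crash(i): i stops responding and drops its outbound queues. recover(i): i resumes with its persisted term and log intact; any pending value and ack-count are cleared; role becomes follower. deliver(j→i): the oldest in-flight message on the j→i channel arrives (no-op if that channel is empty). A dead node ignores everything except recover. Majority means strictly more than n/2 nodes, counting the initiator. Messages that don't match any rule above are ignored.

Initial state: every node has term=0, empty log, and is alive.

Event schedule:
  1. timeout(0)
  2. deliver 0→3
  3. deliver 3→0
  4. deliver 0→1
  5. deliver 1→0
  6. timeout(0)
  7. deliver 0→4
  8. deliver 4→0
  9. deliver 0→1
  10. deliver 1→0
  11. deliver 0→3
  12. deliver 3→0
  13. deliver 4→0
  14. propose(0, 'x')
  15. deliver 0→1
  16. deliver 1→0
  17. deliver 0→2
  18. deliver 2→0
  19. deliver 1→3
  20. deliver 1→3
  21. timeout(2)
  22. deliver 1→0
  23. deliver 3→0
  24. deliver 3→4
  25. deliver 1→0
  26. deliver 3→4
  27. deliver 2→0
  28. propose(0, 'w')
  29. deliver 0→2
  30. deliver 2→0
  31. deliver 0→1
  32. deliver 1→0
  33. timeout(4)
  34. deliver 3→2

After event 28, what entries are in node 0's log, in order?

x,w

e1 timeout(0): 0[cand,t=1,-]
e2 deliver 0→3: 3[foll,t=1,-]
e3 deliver 3→0: ·
e4 deliver 0→1: 1[foll,t=1,-]
e5 deliver 1→0: 0[lead,t=1,-]
e6 timeout(0): 0[cand,t=2,-]
e7 deliver 0→4: 4[foll,t=1,-]
e8 deliver 4→0: ·
e9 deliver 0→1: 1[foll,t=2,-]
e10 deliver 1→0: ·
e11 deliver 0→3: 3[foll,t=2,-]
e12 deliver 3→0: 0[lead,t=2,-]
e13 deliver 4→0: ·
e14 propose(0,'x'): 0[lead,t=2,x]
e15 deliver 0→1: 1[foll,t=2,x]
e16 deliver 1→0: ·
e17 deliver 0→2: 2[foll,t=1,-]
e18 deliver 2→0: ·
e19 deliver 1→3: ·
e20 deliver 1→3: ·
e21 timeout(2): 2[cand,t=2,-]
e22 deliver 1→0: ·
e23 deliver 3→0: ·
e24 deliver 3→4: ·
e25 deliver 1→0: ·
e26 deliver 3→4: ·
e27 deliver 2→0: ·
e28 propose(0,'w'): 0[lead,t=2,x,w]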